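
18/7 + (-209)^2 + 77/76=23240199/532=43684.58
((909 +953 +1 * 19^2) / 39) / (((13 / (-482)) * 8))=-13737 / 52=-264.17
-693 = -693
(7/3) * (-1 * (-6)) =14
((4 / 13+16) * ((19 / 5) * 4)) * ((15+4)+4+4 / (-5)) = 5502.87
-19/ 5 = -3.80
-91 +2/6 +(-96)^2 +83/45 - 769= 376118/45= 8358.18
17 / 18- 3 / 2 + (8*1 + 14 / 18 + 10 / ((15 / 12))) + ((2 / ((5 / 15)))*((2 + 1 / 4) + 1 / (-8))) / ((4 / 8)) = 751 / 18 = 41.72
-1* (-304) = 304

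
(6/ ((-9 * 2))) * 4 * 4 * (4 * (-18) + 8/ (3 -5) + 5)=1136/ 3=378.67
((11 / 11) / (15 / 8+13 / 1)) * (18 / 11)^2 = 2592 / 14399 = 0.18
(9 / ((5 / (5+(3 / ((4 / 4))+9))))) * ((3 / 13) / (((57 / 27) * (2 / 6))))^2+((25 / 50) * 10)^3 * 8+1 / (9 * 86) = 236882101787 / 236104830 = 1003.29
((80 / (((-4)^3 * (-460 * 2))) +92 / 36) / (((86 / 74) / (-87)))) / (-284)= 18173401 / 26964096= 0.67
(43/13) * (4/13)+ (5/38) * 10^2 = 45518/3211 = 14.18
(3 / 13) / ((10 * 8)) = 3 / 1040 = 0.00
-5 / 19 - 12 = -12.26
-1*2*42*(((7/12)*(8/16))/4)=-49/8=-6.12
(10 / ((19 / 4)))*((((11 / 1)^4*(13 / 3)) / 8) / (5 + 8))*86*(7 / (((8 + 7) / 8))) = 70511056 / 171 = 412345.36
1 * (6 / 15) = 2 / 5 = 0.40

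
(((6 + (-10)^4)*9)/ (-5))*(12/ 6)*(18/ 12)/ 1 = -270162/ 5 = -54032.40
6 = 6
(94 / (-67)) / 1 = -94 / 67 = -1.40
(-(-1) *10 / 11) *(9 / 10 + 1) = 19 / 11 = 1.73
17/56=0.30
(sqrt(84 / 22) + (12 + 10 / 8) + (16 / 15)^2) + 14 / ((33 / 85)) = sqrt(462) / 11 + 499439 / 9900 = 52.40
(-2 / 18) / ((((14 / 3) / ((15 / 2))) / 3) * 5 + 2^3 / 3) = -3 / 100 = -0.03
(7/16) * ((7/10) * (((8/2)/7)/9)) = 7/360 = 0.02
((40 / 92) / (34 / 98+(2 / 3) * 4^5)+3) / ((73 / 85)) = 3.49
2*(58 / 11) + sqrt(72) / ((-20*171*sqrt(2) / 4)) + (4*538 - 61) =6588323 / 3135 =2101.54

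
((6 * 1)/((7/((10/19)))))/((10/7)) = 6/19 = 0.32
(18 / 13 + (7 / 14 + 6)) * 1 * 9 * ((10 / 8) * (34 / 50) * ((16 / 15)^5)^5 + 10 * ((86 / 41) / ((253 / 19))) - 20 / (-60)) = 80880404265179170654709396557067929 / 184557983375789523124694824218750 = 438.24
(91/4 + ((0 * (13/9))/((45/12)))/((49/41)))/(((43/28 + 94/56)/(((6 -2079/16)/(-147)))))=8593/1440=5.97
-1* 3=-3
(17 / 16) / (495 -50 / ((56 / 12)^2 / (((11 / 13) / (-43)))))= 465647 / 216956520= 0.00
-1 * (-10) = 10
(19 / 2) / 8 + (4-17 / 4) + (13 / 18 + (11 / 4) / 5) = 1591 / 720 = 2.21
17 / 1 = 17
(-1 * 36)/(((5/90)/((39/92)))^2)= -1108809/529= -2096.05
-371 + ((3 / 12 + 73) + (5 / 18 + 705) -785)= -13589 / 36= -377.47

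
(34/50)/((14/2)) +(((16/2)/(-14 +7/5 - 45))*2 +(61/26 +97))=2030414/20475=99.17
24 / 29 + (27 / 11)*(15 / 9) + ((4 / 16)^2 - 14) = -46033 / 5104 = -9.02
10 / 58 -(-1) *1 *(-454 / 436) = -5493 / 6322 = -0.87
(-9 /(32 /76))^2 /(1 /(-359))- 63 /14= -10497807 /64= -164028.23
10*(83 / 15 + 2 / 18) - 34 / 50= 12547 / 225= 55.76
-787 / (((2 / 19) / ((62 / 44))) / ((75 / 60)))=-2317715 / 176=-13168.84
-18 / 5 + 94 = 452 / 5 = 90.40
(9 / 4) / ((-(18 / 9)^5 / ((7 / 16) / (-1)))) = 63 / 2048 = 0.03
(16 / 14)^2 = 64 / 49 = 1.31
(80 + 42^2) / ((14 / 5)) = 4610 / 7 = 658.57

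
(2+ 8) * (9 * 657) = 59130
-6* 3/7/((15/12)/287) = -2952/5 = -590.40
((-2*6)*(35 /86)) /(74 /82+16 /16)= -2.57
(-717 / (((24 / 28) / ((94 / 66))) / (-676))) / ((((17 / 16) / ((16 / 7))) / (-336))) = -108860530688 / 187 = -582141875.34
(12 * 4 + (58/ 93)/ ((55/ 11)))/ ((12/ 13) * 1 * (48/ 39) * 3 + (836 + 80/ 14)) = 13236587/ 232448850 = 0.06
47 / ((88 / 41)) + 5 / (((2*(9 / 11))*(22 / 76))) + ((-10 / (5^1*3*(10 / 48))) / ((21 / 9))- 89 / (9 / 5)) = -509011 / 27720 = -18.36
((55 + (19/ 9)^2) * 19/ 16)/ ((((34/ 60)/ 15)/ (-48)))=-4575200/ 51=-89709.80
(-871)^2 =758641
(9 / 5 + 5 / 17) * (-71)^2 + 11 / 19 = 17049597 / 1615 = 10557.03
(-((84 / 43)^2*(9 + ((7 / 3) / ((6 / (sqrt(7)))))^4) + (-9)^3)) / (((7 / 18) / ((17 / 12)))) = 2514.95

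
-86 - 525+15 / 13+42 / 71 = -562342 / 923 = -609.25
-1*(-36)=36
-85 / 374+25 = 545 / 22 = 24.77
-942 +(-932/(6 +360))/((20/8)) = -862862/915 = -943.02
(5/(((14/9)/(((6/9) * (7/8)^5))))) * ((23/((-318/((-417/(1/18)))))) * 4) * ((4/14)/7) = 21148155/217088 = 97.42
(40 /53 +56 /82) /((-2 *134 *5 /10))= -1562 /145591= -0.01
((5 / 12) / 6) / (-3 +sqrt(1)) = -5 / 144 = -0.03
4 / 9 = 0.44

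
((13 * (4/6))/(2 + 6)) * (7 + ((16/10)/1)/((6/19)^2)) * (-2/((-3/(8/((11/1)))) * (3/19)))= 76.66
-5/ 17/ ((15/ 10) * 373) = -10/ 19023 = -0.00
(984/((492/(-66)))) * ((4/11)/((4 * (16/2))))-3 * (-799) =4791/2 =2395.50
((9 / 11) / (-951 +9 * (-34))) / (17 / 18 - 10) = 54 / 751267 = 0.00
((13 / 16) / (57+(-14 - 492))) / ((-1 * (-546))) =-1 / 301728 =-0.00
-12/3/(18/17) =-34/9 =-3.78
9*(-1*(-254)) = 2286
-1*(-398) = 398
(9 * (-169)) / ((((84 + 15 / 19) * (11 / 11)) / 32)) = -102752 / 179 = -574.03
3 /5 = 0.60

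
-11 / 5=-2.20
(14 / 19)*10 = 140 / 19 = 7.37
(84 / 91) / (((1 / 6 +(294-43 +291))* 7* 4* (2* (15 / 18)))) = 54 / 1480115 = 0.00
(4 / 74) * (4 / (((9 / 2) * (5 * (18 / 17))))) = 136 / 14985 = 0.01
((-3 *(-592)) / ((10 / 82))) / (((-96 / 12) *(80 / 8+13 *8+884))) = -4551 / 2495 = -1.82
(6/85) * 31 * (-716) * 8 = -1065408/85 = -12534.21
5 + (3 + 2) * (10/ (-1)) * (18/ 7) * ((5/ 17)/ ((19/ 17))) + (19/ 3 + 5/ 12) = -11749/ 532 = -22.08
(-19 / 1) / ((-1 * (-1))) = -19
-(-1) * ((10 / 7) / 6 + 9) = 194 / 21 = 9.24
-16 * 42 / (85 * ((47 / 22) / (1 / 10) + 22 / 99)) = -66528 / 181645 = -0.37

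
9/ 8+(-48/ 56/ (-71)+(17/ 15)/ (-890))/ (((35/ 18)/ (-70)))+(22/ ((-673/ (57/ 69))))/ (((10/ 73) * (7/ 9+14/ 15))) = 12148778769/ 19562360200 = 0.62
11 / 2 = 5.50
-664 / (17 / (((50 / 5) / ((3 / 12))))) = -26560 / 17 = -1562.35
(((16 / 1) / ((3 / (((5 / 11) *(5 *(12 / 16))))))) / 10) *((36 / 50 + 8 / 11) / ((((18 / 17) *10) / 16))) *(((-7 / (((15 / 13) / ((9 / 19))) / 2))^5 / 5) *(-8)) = 2334708537982119936 / 117034366796875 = 19948.91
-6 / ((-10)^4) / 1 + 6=29997 / 5000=6.00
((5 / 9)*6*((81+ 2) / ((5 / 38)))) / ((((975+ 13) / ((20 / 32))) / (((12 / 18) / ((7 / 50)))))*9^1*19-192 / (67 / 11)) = 13207375 / 356366754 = 0.04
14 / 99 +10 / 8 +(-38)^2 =572375 / 396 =1445.39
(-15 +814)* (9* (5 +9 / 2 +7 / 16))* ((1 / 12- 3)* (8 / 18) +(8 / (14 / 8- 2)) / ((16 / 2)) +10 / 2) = -42347 / 2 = -21173.50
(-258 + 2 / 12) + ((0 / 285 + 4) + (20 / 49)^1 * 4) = -74147 / 294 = -252.20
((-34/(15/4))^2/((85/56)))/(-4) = -13.54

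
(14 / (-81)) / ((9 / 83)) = -1162 / 729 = -1.59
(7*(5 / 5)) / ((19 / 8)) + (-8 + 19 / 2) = 169 / 38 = 4.45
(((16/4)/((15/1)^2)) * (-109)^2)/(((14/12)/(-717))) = -22716472/175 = -129808.41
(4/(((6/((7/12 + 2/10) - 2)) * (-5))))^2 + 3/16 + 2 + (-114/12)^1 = -5901809/810000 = -7.29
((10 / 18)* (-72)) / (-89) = 40 / 89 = 0.45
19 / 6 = 3.17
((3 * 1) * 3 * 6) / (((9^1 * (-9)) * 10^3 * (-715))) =1 / 1072500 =0.00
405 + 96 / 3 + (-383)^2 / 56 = 171161 / 56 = 3056.45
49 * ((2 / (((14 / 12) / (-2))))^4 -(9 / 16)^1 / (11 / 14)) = 29045025 / 4312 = 6735.86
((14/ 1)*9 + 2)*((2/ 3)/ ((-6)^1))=-128/ 9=-14.22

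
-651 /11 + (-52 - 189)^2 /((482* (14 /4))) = -1906 /77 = -24.75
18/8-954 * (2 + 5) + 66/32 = -106779/16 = -6673.69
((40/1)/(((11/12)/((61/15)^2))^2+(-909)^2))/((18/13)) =57598698560/1647439976139849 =0.00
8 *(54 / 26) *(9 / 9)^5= 216 / 13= 16.62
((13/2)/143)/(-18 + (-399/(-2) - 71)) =1/2431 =0.00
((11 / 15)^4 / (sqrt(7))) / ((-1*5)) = -14641*sqrt(7) / 1771875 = -0.02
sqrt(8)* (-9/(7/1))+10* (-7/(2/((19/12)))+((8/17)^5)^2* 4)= -1340120547723065/24191926805388-18* sqrt(2)/7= -59.03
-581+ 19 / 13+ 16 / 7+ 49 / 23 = -1203731 / 2093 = -575.12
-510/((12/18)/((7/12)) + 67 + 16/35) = -2550/343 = -7.43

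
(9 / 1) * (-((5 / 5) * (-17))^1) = 153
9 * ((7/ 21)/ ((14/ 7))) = 3/ 2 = 1.50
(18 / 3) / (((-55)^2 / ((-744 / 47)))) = -4464 / 142175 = -0.03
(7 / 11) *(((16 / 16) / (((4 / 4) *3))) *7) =49 / 33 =1.48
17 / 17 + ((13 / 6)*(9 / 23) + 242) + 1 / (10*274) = 243.85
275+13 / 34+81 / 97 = 910965 / 3298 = 276.22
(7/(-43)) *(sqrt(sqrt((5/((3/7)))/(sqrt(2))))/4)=-7 *2^(7/8) *3^(3/4) *35^(1/4)/1032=-0.07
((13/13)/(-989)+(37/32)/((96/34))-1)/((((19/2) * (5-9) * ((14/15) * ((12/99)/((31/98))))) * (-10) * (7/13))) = -0.01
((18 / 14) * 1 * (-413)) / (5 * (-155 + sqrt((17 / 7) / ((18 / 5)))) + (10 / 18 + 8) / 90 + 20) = 290324250 * sqrt(1190) / 2617217151853 + 108294386130 / 153953950109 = 0.71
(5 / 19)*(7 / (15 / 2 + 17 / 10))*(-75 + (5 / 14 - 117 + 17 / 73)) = -4890525 / 127604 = -38.33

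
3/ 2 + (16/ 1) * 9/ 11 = 321/ 22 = 14.59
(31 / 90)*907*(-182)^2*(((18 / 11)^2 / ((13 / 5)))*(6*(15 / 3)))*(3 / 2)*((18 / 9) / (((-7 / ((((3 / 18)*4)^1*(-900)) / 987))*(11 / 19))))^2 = 68404477190400000 / 1584756481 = 43164030.57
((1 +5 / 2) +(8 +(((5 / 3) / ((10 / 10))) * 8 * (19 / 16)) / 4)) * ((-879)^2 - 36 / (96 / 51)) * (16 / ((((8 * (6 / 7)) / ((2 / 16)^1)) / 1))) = 1783554675 / 512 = 3483505.22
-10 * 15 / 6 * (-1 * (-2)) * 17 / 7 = -850 / 7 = -121.43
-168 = -168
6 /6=1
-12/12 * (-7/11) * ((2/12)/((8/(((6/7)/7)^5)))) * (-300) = -48600/443889677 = -0.00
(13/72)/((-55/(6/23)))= -13/15180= -0.00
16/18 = 8/9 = 0.89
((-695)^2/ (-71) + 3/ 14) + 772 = -5994769/ 994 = -6030.95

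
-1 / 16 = -0.06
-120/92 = -30/23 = -1.30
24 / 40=3 / 5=0.60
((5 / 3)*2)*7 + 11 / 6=151 / 6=25.17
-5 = -5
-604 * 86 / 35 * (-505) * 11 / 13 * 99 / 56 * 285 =203535194445 / 637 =319521498.34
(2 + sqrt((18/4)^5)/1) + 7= 9 + 243 *sqrt(2)/8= 51.96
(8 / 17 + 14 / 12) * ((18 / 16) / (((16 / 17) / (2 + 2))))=501 / 64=7.83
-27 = -27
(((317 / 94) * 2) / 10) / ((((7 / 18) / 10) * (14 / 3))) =8559 / 2303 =3.72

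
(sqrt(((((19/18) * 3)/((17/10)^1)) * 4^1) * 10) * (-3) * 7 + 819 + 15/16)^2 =3068840337/4352 - 459165 * sqrt(1938)/68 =407896.14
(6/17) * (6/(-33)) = -12/187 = -0.06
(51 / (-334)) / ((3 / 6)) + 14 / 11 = 1777 / 1837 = 0.97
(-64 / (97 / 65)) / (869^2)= -4160 / 73250617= -0.00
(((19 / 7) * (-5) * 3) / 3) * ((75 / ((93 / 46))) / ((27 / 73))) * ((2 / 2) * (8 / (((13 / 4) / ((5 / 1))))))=-1276040000 / 76167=-16753.19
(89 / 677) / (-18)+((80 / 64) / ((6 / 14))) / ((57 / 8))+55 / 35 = 3198497 / 1620738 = 1.97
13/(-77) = -13/77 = -0.17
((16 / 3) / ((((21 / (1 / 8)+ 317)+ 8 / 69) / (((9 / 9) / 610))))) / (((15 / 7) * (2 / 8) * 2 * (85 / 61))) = 2576 / 213390375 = 0.00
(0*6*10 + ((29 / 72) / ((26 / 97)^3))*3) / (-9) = -26467517 / 3796416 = -6.97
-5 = -5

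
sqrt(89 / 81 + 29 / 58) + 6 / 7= 6 / 7 + sqrt(518) / 18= 2.12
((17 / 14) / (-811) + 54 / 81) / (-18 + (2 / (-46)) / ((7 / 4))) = -521111 / 14121132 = -0.04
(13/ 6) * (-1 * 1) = -13/ 6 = -2.17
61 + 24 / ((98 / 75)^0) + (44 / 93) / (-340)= 671914 / 7905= 85.00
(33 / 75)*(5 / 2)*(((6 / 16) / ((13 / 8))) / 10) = 0.03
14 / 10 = 1.40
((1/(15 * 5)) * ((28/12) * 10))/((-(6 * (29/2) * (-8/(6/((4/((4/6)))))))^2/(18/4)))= -7/2422080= -0.00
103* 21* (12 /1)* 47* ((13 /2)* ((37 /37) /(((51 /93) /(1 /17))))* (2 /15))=163877532 /1445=113410.06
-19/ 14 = -1.36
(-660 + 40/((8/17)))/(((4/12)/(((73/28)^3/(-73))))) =9192525/21952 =418.76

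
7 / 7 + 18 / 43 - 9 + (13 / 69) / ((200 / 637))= -4142717 / 593400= -6.98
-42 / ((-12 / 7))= 49 / 2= 24.50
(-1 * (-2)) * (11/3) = 22/3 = 7.33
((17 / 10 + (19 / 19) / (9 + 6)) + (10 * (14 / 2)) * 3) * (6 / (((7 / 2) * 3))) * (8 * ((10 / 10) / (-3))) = -101648 / 315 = -322.69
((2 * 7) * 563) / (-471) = -7882 / 471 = -16.73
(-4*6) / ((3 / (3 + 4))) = -56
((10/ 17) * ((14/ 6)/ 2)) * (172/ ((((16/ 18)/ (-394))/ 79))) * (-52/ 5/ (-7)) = -104396604/ 17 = -6140976.71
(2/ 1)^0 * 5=5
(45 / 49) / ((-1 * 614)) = -45 / 30086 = -0.00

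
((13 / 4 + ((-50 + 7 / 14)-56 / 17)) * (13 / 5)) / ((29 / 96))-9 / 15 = -1052607 / 2465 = -427.02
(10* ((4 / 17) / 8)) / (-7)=-5 / 119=-0.04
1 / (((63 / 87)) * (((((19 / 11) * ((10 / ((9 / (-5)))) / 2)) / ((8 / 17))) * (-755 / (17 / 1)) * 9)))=2552 / 7531125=0.00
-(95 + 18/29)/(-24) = 2773/696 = 3.98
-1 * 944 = -944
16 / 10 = 8 / 5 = 1.60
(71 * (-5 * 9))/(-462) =1065/154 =6.92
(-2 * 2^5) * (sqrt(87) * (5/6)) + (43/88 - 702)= -61733/88 - 160 * sqrt(87)/3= -1198.97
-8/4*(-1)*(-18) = -36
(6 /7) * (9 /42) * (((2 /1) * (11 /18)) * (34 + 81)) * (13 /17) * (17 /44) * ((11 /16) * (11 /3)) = 180895 /9408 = 19.23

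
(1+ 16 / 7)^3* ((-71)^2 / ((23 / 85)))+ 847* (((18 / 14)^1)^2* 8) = 230510557 / 343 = 672042.44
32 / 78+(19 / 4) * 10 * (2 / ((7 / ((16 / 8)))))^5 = 2165872 / 655473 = 3.30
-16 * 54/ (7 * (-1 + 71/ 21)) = -1296/ 25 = -51.84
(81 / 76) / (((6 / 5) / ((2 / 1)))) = 135 / 76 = 1.78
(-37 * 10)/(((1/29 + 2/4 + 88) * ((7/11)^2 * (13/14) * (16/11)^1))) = -1428163/186914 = -7.64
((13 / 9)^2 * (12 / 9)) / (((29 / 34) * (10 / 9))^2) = 195364 / 63075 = 3.10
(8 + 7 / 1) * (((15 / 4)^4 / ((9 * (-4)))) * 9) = -759375 / 1024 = -741.58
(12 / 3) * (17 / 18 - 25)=-866 / 9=-96.22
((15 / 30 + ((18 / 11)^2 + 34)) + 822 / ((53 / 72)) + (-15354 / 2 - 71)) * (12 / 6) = -84576479 / 6413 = -13188.29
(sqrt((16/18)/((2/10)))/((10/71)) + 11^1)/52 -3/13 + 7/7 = 71 * sqrt(10)/780 + 51/52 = 1.27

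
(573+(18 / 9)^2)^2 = 332929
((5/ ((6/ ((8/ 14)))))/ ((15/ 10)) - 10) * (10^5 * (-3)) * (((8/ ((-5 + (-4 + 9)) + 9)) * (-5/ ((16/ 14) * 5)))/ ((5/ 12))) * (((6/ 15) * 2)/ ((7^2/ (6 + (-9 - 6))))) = 39040000/ 49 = 796734.69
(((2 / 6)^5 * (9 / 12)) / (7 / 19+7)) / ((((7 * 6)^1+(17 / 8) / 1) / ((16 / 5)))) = 152 / 5003775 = 0.00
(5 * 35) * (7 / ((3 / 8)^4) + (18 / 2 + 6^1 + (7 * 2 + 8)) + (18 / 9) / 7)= 5546125 / 81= 68470.68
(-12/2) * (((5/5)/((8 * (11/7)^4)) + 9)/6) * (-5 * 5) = 26413825/117128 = 225.51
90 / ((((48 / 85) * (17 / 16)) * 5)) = 30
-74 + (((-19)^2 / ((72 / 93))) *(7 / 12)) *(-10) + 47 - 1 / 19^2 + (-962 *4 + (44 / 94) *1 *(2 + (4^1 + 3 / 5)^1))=-80528820431 / 12216240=-6591.95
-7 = -7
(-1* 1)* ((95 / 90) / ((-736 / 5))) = 95 / 13248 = 0.01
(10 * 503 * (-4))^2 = 404814400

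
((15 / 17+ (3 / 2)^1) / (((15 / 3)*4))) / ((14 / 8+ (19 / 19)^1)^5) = 10368 / 13689335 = 0.00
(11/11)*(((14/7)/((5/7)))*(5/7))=2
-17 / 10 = -1.70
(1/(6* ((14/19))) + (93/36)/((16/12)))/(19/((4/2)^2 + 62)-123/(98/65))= -55979/2103232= -0.03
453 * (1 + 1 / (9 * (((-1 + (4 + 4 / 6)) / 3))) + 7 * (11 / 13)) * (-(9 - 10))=454359 / 143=3177.34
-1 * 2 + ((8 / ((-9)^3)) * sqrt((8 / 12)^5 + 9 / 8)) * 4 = -2 - 8 * sqrt(14658) / 19683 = -2.05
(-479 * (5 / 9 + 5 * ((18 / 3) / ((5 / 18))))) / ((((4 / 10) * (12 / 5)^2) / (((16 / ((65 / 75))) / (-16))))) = 292489375 / 11232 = 26040.72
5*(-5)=-25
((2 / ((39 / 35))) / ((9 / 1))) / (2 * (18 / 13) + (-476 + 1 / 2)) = -140 / 331857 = -0.00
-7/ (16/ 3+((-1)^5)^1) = -21/ 13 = -1.62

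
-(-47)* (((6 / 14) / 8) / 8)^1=141 / 448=0.31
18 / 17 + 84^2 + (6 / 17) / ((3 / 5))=119980 / 17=7057.65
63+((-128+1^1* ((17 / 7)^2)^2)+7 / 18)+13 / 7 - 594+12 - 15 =-27009869 / 43218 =-624.97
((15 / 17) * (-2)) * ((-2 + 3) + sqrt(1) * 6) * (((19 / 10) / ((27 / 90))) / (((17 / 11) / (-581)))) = 8500030 / 289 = 29411.87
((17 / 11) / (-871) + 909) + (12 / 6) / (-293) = 2551750654 / 2807233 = 908.99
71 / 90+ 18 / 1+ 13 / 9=607 / 30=20.23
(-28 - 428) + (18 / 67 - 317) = -51773 / 67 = -772.73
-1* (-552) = 552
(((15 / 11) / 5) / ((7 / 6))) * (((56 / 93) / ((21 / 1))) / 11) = 16 / 26257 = 0.00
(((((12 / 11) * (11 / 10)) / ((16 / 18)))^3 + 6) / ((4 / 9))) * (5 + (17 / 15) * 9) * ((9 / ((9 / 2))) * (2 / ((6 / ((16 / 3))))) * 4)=2571954 / 625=4115.13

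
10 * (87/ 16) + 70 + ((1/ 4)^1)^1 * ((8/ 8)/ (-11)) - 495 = -32617/ 88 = -370.65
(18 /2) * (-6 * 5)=-270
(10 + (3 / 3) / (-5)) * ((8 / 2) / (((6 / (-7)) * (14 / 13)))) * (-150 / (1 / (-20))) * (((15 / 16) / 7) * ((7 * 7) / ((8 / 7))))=-11704875 / 16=-731554.69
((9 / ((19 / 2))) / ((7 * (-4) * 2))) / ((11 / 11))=-9 / 532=-0.02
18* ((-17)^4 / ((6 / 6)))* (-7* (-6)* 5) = 315709380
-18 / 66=-0.27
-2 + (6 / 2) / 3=-1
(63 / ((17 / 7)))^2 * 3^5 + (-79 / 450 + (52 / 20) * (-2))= 21265798259 / 130050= 163520.17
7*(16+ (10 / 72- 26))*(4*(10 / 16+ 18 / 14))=-37985 / 72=-527.57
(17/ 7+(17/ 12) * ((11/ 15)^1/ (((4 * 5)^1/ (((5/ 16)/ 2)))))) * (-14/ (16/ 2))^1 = -392989/ 92160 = -4.26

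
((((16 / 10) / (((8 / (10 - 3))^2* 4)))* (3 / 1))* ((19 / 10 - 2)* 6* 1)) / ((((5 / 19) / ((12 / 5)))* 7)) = -3591 / 5000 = -0.72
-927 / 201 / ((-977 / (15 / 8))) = 4635 / 523672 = 0.01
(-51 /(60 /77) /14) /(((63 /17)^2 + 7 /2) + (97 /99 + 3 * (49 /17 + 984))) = -5350257 /3409127020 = -0.00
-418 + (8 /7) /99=-289666 /693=-417.99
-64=-64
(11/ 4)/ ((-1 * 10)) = -11/ 40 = -0.28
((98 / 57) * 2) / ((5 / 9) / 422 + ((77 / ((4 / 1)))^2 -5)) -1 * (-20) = 4222755668 / 211038529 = 20.01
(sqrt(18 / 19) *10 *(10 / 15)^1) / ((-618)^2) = 5 *sqrt(38) / 1814139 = 0.00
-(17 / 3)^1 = -17 / 3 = -5.67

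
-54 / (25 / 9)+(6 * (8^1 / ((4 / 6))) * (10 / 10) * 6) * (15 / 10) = 15714 / 25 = 628.56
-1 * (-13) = 13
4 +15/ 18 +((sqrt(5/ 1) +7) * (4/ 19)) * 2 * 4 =32 * sqrt(5)/ 19 +1895/ 114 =20.39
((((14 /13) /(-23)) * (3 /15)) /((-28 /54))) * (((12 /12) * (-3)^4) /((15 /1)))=729 /7475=0.10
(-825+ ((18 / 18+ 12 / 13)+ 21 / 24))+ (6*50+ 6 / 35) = -1900191 / 3640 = -522.03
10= 10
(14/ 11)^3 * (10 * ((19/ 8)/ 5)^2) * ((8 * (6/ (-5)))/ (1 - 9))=5.58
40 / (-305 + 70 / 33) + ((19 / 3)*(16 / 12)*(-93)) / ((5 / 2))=-9423248 / 29985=-314.27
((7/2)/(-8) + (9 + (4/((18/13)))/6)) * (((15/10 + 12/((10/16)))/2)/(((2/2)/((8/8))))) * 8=89861/120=748.84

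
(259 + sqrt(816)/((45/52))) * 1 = 208 * sqrt(51)/45 + 259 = 292.01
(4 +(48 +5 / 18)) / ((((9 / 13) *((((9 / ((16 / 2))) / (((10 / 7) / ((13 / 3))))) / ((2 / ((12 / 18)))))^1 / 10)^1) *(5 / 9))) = 75280 / 63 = 1194.92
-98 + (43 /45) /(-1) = -4453 /45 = -98.96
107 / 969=0.11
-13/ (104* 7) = -1/ 56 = -0.02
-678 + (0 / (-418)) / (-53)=-678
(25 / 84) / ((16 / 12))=25 / 112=0.22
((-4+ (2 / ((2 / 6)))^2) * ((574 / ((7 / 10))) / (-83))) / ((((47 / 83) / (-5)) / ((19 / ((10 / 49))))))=12214720 / 47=259887.66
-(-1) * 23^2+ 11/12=6359/12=529.92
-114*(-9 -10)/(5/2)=4332/5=866.40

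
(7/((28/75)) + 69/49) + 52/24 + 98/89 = 1225927/52332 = 23.43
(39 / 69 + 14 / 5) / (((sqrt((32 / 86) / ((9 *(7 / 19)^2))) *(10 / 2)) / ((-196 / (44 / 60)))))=-325.94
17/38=0.45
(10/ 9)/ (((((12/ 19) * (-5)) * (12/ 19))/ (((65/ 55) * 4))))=-4693/ 1782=-2.63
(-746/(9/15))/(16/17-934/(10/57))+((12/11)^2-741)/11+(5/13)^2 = -20417697363292/305316227931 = -66.87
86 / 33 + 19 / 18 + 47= 10031 / 198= 50.66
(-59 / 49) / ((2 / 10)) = -295 / 49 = -6.02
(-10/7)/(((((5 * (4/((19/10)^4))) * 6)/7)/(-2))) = 130321/60000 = 2.17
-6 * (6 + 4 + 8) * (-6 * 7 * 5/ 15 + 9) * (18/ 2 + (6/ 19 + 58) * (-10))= -5890860/ 19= -310045.26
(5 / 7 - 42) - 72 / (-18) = -261 / 7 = -37.29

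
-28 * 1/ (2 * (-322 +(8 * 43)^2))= -7/ 59007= -0.00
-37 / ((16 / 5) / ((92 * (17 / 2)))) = -72335 / 8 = -9041.88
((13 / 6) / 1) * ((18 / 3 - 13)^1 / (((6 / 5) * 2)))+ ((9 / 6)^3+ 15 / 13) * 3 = 3401 / 468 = 7.27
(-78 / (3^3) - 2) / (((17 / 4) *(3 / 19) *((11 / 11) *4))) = -1.82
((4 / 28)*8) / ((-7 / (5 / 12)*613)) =-10 / 90111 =-0.00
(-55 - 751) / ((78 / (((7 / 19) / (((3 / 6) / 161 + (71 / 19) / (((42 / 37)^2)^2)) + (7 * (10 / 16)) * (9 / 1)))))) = -5176824912 / 56607292039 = -0.09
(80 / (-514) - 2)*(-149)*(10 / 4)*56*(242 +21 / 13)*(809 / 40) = 221556342.36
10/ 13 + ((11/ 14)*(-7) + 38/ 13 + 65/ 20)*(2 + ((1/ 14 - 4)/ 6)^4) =828122405/ 369847296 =2.24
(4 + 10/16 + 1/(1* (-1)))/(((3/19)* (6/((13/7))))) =7163/1008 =7.11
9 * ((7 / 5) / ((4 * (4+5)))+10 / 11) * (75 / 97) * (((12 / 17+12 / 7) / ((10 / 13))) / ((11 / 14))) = 5270616 / 199529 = 26.42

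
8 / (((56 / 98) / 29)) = 406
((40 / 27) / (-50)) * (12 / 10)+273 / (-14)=-8791 / 450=-19.54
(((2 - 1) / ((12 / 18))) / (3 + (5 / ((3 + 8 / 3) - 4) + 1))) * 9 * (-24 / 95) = -324 / 665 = -0.49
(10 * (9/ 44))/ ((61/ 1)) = 45/ 1342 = 0.03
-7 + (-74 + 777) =696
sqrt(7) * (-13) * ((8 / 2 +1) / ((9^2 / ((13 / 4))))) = -845 * sqrt(7) / 324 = -6.90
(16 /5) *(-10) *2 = -64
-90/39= -2.31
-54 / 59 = -0.92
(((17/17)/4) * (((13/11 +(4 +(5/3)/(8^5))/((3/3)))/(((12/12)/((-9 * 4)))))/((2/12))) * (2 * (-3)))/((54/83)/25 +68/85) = 313929532575/154451968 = 2032.54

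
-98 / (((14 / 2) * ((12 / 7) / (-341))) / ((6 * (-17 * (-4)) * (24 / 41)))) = 27269088 / 41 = 665099.71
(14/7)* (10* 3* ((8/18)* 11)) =880/3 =293.33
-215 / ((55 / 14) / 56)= -33712 / 11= -3064.73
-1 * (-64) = 64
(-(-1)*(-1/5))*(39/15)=-13/25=-0.52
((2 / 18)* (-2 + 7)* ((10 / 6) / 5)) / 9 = 5 / 243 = 0.02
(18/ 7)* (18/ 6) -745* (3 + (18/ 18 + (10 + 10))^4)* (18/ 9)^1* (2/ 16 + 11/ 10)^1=-2484873393/ 7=-354981913.29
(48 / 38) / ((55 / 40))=192 / 209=0.92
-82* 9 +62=-676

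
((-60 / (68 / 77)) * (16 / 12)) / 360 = -0.25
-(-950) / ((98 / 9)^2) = 38475 / 4802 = 8.01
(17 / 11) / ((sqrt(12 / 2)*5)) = 17*sqrt(6) / 330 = 0.13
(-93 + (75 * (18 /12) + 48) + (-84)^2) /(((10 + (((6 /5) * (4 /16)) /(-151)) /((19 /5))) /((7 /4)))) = 286122501 /229508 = 1246.68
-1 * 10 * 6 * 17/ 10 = -102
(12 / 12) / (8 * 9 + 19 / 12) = 12 / 883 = 0.01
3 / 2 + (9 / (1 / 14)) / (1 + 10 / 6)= 48.75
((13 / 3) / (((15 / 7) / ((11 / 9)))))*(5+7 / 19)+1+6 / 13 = 491177 / 33345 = 14.73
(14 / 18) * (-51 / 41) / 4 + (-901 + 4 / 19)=-8422841 / 9348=-901.03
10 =10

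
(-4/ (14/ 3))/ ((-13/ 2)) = 12/ 91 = 0.13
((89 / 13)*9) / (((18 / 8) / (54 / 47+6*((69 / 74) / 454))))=163194138 / 5131789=31.80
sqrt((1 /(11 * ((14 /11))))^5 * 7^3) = sqrt(2) /56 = 0.03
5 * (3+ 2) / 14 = 25 / 14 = 1.79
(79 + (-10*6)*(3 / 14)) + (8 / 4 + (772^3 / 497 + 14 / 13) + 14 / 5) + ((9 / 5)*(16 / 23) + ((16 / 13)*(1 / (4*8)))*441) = 1375832037197 / 1486030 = 925844.05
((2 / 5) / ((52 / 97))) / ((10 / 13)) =97 / 100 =0.97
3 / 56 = 0.05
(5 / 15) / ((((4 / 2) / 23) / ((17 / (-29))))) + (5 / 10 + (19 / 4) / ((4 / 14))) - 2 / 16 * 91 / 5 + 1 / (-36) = 32821 / 2610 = 12.58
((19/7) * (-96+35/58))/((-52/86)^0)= -105127/406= -258.93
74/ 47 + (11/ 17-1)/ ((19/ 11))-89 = -87.63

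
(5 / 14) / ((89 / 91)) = 65 / 178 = 0.37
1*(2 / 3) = 2 / 3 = 0.67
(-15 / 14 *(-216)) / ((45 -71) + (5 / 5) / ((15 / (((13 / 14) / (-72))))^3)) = -799967508480000 / 89872892930197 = -8.90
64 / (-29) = -64 / 29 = -2.21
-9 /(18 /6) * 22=-66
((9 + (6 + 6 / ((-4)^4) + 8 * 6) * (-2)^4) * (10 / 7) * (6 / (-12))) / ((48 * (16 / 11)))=-128095 / 14336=-8.94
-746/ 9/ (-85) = 746/ 765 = 0.98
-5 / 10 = -1 / 2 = -0.50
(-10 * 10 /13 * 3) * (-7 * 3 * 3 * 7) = 132300 /13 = 10176.92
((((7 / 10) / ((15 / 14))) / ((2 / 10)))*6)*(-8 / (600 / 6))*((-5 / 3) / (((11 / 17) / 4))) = 13328 / 825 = 16.16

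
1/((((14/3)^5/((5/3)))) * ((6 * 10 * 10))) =27/21512960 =0.00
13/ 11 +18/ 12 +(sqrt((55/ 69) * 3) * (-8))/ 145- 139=-2999/ 22- 8 * sqrt(1265)/ 3335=-136.40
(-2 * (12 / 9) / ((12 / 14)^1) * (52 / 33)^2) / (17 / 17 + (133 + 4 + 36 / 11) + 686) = -208 / 22275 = -0.01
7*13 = 91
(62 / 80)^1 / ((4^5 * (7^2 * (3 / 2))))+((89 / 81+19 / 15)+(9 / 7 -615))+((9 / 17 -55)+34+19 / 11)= -630.09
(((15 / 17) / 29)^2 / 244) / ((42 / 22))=825 / 415127692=0.00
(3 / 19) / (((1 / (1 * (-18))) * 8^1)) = -27 / 76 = -0.36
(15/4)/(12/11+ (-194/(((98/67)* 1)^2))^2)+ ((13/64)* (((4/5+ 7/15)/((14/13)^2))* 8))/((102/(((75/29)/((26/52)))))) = 437563997116208185/4837346679201776544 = 0.09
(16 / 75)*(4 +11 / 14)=536 / 525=1.02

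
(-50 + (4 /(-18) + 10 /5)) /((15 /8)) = -3472 /135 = -25.72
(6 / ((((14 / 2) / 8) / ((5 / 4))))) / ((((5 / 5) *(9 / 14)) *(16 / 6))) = 5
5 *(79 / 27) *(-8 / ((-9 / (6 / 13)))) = 6.00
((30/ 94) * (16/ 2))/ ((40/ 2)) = 0.13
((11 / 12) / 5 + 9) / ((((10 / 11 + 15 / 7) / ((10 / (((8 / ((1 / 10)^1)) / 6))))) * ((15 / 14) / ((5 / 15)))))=296989 / 423000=0.70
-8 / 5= -1.60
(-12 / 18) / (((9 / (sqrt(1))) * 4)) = -1 / 54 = -0.02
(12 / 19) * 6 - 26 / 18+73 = 12884 / 171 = 75.35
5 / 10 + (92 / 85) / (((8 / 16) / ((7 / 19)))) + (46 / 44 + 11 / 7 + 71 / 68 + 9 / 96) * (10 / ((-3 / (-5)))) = 381282593 / 5969040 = 63.88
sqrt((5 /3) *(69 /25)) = sqrt(115) /5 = 2.14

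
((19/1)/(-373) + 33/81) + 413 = 4162913/10071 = 413.36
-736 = -736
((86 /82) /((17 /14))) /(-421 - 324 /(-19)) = -11438 /5349475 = -0.00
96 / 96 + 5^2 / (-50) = 1 / 2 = 0.50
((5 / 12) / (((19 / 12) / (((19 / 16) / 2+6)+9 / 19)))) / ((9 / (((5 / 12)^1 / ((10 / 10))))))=107425 / 1247616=0.09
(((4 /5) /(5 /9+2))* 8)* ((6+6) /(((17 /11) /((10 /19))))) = 76032 /7429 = 10.23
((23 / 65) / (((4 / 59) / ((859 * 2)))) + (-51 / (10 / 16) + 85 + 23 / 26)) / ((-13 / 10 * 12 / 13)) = -7475.77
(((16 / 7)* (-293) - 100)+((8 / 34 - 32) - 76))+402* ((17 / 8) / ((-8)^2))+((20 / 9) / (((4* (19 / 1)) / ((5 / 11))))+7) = -49115250169 / 57302784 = -857.12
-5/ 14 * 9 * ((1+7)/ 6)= -30/ 7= -4.29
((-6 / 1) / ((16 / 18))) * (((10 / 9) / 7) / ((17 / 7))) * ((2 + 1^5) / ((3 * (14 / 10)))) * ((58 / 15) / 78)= -145 / 9282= -0.02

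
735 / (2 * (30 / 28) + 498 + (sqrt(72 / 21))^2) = 343 / 235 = 1.46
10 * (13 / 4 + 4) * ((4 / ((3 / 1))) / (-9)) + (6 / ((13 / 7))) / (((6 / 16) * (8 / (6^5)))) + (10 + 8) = 8381.41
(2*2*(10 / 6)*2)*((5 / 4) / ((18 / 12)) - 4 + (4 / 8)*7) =40 / 9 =4.44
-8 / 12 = -2 / 3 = -0.67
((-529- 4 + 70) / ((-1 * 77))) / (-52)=-463 / 4004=-0.12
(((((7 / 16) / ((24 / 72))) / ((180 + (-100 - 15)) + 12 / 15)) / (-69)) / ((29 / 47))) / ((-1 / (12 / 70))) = 3 / 37352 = 0.00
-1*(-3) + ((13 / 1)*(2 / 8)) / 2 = 37 / 8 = 4.62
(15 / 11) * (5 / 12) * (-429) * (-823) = 802425 / 4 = 200606.25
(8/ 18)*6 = 8/ 3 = 2.67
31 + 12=43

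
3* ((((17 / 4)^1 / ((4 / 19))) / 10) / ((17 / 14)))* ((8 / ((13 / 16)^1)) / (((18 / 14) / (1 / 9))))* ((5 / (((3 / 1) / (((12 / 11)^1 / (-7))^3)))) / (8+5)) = -9728 / 4723719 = -0.00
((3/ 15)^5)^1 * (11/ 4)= 11/ 12500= 0.00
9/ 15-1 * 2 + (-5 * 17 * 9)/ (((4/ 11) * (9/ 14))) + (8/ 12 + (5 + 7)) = -97837/ 30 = -3261.23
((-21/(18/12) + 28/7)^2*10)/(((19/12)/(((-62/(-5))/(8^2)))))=2325/19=122.37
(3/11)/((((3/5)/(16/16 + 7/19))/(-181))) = -23530/209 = -112.58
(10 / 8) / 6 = 5 / 24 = 0.21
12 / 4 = 3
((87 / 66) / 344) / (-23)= -29 / 174064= -0.00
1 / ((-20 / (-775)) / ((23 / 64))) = 3565 / 256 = 13.93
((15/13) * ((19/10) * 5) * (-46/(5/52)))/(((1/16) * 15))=-27968/5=-5593.60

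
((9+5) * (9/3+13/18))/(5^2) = 469/225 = 2.08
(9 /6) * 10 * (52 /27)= 260 /9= 28.89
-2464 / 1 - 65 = -2529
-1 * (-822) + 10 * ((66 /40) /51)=27959 /34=822.32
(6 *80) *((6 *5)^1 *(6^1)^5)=111974400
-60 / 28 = -15 / 7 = -2.14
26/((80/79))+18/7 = 28.25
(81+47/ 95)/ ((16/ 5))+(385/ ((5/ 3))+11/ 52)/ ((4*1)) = 329083/ 3952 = 83.27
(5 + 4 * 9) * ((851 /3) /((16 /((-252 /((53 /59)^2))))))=-226999.55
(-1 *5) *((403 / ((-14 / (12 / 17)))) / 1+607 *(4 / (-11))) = 1577650 / 1309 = 1205.23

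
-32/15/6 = -16/45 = -0.36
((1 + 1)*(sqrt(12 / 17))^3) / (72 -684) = -4*sqrt(51) / 14739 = -0.00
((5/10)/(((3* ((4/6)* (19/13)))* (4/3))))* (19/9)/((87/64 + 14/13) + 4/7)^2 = 27559168/920535867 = 0.03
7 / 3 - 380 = -1133 / 3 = -377.67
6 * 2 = 12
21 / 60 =7 / 20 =0.35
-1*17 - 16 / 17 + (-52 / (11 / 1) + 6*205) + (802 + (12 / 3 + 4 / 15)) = 5648143 / 2805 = 2013.60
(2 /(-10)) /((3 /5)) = -1 /3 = -0.33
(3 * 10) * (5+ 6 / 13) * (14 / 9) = 9940 / 39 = 254.87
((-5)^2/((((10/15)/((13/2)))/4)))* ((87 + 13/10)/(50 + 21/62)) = 5337735/3121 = 1710.26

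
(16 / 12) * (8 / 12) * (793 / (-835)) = -6344 / 7515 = -0.84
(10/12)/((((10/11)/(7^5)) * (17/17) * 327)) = 184877/3924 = 47.11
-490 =-490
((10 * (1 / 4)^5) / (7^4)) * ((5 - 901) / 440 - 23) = -1377 / 13522432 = -0.00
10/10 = 1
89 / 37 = 2.41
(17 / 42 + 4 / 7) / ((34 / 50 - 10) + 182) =1025 / 181314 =0.01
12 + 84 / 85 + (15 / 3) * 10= 5354 / 85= 62.99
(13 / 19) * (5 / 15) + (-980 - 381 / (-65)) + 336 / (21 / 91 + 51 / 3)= -7072181 / 7410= -954.41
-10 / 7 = -1.43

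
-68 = -68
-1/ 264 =-0.00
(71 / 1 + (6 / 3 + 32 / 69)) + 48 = 8381 / 69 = 121.46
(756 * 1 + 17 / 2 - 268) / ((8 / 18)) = 8937 / 8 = 1117.12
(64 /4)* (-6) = -96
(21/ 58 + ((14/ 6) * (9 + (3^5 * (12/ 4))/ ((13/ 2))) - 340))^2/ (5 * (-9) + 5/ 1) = -81.07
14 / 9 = 1.56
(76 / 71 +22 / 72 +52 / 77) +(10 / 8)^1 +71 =3655847 / 49203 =74.30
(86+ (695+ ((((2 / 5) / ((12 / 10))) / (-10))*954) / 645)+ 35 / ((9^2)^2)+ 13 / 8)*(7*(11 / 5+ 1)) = 618195503954 / 35265375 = 17529.82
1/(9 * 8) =1/72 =0.01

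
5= 5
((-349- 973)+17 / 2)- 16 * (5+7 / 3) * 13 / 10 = -43981 / 30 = -1466.03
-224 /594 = -112 /297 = -0.38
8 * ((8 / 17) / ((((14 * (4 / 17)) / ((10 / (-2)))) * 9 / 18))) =-11.43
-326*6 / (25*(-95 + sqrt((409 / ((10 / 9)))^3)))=-43200216*sqrt(4090) / 249338226205 - 7432800 / 49867645241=-0.01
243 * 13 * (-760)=-2400840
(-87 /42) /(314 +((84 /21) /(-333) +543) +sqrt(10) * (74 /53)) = -7741282900401 /3202625691562094 +6306146541 * sqrt(10) /1601312845781047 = -0.00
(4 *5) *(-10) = -200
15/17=0.88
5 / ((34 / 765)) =112.50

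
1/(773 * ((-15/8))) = -8/11595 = -0.00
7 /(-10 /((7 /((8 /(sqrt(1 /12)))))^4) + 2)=-16807 /5893438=-0.00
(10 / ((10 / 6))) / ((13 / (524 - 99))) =2550 / 13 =196.15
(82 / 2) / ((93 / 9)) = 123 / 31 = 3.97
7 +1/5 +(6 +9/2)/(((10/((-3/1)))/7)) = -297/20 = -14.85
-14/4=-7/2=-3.50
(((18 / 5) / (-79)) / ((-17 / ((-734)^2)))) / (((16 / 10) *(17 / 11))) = 13334211 / 22831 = 584.04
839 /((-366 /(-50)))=114.62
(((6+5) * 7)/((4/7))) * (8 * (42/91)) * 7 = 45276/13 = 3482.77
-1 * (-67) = 67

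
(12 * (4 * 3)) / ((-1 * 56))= -18 / 7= -2.57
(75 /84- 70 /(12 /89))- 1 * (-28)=-490.27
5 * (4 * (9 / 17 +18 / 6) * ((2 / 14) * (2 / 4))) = 600 / 119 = 5.04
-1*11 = -11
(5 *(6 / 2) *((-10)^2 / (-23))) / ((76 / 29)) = -10875 / 437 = -24.89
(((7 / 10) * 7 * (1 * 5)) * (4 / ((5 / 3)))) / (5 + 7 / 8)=2352 / 235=10.01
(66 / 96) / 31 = 11 / 496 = 0.02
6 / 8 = 3 / 4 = 0.75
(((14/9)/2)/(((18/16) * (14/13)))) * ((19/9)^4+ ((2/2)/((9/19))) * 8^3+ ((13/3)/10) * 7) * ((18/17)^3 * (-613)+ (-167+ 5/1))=-101605212873164/161170965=-630418.84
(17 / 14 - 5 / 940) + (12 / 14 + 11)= 17195 / 1316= 13.07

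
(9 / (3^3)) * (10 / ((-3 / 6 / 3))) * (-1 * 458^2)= 4195280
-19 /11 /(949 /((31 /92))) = -589 /960388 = -0.00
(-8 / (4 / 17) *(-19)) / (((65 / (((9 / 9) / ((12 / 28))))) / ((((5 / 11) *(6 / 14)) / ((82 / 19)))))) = 6137 / 5863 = 1.05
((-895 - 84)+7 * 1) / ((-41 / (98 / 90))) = 5292 / 205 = 25.81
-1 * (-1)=1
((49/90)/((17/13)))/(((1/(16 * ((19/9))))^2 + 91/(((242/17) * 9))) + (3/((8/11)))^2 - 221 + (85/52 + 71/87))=-1342713404032/647660940586735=-0.00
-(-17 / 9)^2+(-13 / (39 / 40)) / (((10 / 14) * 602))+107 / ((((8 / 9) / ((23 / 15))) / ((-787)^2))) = 15927066520541 / 139320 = 114320029.58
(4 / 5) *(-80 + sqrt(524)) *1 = -64 + 8 *sqrt(131) / 5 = -45.69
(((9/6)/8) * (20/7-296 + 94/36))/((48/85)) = -3111595/32256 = -96.47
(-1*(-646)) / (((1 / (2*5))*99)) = 6460 / 99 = 65.25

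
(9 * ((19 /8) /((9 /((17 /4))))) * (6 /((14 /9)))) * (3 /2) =26163 /448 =58.40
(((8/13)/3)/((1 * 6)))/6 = 2/351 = 0.01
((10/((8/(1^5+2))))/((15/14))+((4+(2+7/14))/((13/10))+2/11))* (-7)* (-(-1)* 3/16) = -11.39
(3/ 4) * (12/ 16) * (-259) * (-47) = 109557/ 16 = 6847.31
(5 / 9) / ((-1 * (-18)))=0.03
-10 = -10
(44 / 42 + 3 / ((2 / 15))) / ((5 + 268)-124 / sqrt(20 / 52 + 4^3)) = 1978* sqrt(1209) / 14040845 + 26703 / 308590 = 0.09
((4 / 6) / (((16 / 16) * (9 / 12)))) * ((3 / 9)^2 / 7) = 8 / 567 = 0.01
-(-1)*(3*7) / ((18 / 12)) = 14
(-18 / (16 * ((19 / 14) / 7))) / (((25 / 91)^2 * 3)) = -1217307 / 47500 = -25.63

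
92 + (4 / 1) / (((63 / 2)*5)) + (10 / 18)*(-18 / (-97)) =2814986 / 30555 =92.13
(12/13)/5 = 12/65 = 0.18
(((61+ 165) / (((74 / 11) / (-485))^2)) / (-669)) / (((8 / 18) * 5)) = -1929738855 / 2442296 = -790.13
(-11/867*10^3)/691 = -11000/599097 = -0.02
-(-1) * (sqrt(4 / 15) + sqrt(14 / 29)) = 2 * sqrt(15) / 15 + sqrt(406) / 29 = 1.21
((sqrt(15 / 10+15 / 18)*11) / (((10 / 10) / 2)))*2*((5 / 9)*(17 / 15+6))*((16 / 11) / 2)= 3424*sqrt(21) / 81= 193.71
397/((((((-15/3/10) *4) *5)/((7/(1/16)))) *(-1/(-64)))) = -284569.60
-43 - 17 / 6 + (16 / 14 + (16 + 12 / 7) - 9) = -1511 / 42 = -35.98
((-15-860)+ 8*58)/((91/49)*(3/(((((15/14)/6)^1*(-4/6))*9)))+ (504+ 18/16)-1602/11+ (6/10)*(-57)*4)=-1.89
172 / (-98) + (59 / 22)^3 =9147843 / 521752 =17.53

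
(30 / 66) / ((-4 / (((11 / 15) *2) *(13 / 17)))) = -13 / 102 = -0.13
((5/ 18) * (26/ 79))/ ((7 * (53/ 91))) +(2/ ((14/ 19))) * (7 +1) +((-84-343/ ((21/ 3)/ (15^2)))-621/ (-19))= -55403770561/ 5011839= -11054.58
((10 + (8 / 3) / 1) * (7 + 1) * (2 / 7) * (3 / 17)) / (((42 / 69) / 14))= 13984 / 119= 117.51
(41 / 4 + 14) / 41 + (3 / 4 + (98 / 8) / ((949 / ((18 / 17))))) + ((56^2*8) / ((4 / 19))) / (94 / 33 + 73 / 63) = 109255085468591 / 3673709962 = 29739.71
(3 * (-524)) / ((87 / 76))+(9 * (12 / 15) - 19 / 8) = -1587363 / 1160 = -1368.42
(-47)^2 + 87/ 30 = 22119/ 10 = 2211.90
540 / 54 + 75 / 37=445 / 37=12.03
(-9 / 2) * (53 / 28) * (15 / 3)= -2385 / 56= -42.59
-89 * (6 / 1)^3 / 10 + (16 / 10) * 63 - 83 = -9523 / 5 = -1904.60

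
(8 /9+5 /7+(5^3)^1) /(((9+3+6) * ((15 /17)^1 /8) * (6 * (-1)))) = -271184 /25515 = -10.63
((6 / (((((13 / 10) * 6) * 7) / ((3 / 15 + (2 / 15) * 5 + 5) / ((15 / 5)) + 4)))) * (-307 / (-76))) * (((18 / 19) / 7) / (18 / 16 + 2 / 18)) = 5923872 / 20466173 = 0.29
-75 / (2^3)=-75 / 8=-9.38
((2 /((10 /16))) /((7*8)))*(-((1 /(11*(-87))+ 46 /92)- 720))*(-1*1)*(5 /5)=-275425 /6699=-41.11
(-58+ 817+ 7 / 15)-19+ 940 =25207 / 15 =1680.47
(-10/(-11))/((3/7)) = 70/33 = 2.12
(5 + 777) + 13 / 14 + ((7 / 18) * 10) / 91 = 782.97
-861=-861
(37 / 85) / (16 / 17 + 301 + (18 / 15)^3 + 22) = 925 / 692047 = 0.00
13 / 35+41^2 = 58848 / 35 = 1681.37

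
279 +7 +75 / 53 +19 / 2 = 31473 / 106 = 296.92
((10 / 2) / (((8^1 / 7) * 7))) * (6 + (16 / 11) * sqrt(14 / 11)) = 10 * sqrt(154) / 121 + 15 / 4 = 4.78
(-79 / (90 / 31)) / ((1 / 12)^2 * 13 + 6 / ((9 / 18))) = -19592 / 8705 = -2.25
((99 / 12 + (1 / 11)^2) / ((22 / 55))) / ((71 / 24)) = 59955 / 8591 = 6.98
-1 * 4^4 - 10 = -266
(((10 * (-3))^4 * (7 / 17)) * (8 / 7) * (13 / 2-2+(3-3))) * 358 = 10439280000 / 17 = 614075294.12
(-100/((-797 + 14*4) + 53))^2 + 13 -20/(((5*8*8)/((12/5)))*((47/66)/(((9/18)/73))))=13.02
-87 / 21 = -29 / 7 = -4.14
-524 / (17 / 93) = -48732 / 17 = -2866.59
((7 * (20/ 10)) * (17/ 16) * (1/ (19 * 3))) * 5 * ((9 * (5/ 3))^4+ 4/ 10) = 30122113/ 456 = 66057.27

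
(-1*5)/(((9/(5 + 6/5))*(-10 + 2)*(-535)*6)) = -31/231120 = -0.00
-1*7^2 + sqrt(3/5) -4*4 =-65 + sqrt(15)/5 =-64.23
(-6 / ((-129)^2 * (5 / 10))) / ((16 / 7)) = -7 / 22188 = -0.00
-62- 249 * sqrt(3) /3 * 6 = -498 * sqrt(3)- 62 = -924.56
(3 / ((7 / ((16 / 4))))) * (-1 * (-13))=156 / 7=22.29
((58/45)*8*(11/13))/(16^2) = 319/9360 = 0.03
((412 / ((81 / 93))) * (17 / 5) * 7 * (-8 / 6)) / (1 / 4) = -60044.17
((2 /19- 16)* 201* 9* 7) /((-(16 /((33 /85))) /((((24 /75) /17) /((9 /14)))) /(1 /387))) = 10906126 /29514125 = 0.37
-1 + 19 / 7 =12 / 7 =1.71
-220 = -220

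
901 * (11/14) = 9911/14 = 707.93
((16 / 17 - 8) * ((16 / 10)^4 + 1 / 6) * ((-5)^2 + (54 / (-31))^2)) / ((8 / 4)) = -1357880282 / 2042125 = -664.93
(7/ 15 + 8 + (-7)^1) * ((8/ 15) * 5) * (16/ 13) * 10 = 5632/ 117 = 48.14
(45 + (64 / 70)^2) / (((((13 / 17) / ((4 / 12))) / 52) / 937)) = 3577589684 / 3675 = 973493.79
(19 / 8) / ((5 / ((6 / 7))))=57 / 140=0.41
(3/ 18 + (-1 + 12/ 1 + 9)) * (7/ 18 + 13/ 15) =13673/ 540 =25.32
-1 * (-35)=35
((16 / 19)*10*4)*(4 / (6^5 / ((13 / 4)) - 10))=16640 / 294253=0.06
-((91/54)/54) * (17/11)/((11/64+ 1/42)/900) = -17326400/78111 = -221.82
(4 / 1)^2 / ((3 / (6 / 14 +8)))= 44.95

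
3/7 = 0.43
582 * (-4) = -2328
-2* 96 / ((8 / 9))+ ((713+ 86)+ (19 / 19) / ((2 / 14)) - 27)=563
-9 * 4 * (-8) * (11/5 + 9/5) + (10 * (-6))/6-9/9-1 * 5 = 1136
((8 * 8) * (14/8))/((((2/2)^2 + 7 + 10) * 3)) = 56/27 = 2.07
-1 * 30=-30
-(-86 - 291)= 377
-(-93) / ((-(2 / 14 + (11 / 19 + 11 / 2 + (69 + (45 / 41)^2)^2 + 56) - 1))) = -69903675618 / 3750680434021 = -0.02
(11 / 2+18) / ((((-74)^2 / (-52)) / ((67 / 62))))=-40937 / 169756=-0.24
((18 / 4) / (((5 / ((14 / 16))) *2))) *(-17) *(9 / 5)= -9639 / 800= -12.05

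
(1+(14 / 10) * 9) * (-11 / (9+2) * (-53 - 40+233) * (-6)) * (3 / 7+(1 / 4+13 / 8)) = 26316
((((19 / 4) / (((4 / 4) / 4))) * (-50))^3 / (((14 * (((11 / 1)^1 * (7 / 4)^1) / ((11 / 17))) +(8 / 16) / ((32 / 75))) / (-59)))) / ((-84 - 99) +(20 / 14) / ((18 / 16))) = -203959224000000 / 306043219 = -666439.28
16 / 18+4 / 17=172 / 153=1.12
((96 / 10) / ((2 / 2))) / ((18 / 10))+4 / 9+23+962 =8917 / 9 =990.78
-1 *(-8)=8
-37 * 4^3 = -2368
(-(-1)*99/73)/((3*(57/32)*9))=352/12483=0.03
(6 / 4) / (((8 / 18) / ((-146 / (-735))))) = 657 / 980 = 0.67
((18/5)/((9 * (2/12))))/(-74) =-6/185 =-0.03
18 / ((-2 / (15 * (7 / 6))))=-315 / 2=-157.50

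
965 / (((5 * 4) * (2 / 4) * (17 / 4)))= 386 / 17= 22.71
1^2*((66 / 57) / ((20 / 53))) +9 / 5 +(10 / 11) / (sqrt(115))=2*sqrt(115) / 253 +185 / 38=4.95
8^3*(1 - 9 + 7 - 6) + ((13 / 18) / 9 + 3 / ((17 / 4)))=-9868171 / 2754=-3583.21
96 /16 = 6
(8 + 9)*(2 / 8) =17 / 4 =4.25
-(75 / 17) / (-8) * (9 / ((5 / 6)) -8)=105 / 68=1.54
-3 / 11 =-0.27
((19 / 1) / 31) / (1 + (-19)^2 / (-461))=2.83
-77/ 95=-0.81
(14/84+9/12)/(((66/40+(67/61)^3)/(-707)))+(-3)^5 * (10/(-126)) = -56313311930/283618293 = -198.55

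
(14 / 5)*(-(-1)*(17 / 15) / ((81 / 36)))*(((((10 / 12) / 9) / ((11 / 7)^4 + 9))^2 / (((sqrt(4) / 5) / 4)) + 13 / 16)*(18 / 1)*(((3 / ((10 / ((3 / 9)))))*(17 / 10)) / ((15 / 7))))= 352867624684547 / 215539101562500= 1.64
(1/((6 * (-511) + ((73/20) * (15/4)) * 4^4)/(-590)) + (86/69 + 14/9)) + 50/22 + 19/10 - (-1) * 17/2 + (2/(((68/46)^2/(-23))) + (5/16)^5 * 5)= -1739737036858967/251856782622720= -6.91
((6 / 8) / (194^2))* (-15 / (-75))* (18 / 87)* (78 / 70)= 351 / 382005400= 0.00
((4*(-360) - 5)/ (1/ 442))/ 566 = -319345/ 283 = -1128.43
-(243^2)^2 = -3486784401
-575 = -575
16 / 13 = 1.23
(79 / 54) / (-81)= -79 / 4374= -0.02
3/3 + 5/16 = 1.31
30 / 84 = 5 / 14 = 0.36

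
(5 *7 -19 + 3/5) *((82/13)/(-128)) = -3403/4160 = -0.82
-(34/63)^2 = -1156/3969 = -0.29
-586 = -586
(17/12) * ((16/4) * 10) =170/3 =56.67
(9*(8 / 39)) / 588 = 2 / 637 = 0.00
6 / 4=3 / 2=1.50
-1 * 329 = -329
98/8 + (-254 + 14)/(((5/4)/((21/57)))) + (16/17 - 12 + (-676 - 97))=-1088569/1292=-842.55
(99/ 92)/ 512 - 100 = -4710301/ 47104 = -100.00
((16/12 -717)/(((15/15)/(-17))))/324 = 36499/972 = 37.55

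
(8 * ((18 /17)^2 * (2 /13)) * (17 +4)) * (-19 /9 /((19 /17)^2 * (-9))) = 1344 /247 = 5.44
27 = 27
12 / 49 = 0.24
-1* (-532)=532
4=4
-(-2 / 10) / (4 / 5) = 1 / 4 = 0.25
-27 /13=-2.08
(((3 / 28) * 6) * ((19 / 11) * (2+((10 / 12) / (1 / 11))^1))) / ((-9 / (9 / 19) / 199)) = -39999 / 308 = -129.87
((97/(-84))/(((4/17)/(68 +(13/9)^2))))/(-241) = 1337339/937008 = 1.43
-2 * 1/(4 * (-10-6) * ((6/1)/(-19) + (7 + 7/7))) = 19/4672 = 0.00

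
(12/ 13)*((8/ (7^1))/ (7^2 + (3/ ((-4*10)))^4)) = 245760000/ 11415047371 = 0.02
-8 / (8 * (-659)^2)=-1 / 434281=-0.00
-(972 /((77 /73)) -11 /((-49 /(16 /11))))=-496868 /539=-921.83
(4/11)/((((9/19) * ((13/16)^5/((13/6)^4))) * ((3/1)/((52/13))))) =19922944/312741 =63.70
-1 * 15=-15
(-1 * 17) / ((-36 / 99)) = 187 / 4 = 46.75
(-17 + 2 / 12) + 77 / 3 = 53 / 6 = 8.83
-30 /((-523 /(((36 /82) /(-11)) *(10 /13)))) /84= -450 /21464443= -0.00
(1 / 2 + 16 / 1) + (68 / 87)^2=259025 / 15138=17.11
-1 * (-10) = 10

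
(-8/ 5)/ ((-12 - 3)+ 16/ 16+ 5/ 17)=136/ 1165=0.12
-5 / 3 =-1.67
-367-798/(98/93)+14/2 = -7821/7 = -1117.29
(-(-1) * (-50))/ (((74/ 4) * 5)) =-20/ 37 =-0.54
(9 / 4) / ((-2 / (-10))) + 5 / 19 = 875 / 76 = 11.51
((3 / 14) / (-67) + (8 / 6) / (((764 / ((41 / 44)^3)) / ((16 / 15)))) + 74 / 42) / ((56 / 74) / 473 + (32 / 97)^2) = 80786260944212123 / 5068352783522160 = 15.94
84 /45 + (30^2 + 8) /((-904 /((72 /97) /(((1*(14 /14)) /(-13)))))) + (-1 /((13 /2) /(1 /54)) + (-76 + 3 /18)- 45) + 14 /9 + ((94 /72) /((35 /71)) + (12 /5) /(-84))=-56610377623 /538623540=-105.10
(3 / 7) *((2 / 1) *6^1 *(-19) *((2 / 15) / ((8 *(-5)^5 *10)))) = 57 / 1093750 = 0.00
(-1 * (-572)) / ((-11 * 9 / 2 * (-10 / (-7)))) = -364 / 45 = -8.09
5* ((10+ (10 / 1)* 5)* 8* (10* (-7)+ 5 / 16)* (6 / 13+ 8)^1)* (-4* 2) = 11321538.46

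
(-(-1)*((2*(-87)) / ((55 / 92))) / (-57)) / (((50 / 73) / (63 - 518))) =-17723524 / 5225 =-3392.06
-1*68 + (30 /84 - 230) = -4167 /14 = -297.64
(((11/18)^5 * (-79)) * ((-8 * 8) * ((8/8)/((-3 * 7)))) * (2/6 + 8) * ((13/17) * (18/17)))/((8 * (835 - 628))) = -4134984425/49454836578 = -0.08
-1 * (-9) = 9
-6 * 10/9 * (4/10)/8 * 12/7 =-4/7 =-0.57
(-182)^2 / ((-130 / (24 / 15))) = -10192 / 25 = -407.68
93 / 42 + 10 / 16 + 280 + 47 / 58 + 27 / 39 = 6003027 / 21112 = 284.34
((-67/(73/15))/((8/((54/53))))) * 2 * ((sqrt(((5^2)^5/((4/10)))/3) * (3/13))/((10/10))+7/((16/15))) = -84796875 * sqrt(30)/201188 - 2849175/123808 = -2331.56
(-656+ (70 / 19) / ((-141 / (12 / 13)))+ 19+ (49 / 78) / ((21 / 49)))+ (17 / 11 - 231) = -1988302973 / 2298582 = -865.01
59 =59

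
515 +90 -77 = 528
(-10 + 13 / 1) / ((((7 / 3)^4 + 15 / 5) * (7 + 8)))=81 / 13220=0.01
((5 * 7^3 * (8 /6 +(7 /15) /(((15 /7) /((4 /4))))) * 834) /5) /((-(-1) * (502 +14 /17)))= 282867641 /320550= 882.44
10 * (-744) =-7440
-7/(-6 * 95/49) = 343/570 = 0.60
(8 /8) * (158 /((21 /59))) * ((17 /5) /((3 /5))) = 158474 /63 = 2515.46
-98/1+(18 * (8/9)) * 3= -50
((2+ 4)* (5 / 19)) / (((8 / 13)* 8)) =195 / 608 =0.32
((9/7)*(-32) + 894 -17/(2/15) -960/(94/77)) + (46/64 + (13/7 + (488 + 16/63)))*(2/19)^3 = -4911109499/81237996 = -60.45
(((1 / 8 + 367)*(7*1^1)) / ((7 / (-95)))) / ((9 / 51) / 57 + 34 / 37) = -1111502755 / 29384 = -37826.80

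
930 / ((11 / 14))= 13020 / 11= 1183.64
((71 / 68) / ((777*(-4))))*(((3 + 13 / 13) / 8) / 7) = -71 / 2958816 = -0.00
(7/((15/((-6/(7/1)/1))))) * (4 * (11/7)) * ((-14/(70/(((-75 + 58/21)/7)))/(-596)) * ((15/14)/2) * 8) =66748/1788745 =0.04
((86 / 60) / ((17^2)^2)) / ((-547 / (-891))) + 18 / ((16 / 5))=10279398159 / 1827439480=5.63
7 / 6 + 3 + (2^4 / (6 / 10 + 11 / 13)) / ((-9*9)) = 30685 / 7614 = 4.03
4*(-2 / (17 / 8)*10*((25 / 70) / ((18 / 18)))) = -1600 / 119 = -13.45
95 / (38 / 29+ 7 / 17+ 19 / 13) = 608855 / 20404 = 29.84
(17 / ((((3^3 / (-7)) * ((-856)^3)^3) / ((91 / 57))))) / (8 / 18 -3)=-10829 / 970482768206526008558320877568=-0.00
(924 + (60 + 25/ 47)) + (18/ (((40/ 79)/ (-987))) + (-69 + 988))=-31193259/ 940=-33184.32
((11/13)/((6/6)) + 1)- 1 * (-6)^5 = 101112/13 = 7777.85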